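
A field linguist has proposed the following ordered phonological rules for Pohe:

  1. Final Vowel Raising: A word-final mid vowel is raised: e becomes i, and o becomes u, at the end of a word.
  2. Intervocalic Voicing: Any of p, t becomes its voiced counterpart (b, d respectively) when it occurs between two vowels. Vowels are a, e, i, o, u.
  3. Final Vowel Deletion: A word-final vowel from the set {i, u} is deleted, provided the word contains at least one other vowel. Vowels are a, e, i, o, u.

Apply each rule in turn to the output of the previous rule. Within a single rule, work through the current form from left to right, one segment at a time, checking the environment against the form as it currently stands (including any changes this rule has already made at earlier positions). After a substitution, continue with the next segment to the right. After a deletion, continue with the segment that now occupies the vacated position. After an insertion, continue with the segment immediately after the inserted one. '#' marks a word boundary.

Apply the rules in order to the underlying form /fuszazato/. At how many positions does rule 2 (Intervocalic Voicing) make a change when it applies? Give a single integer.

1

1 Final Vowel Raising: [fuszazato] → [fuszazatu]
2 Intervocalic Voicing: [fuszazatu] → [fuszazadu]
3 Final Vowel Deletion: [fuszazadu] → [fuszazad]
Rule 2 changed 1 position(s).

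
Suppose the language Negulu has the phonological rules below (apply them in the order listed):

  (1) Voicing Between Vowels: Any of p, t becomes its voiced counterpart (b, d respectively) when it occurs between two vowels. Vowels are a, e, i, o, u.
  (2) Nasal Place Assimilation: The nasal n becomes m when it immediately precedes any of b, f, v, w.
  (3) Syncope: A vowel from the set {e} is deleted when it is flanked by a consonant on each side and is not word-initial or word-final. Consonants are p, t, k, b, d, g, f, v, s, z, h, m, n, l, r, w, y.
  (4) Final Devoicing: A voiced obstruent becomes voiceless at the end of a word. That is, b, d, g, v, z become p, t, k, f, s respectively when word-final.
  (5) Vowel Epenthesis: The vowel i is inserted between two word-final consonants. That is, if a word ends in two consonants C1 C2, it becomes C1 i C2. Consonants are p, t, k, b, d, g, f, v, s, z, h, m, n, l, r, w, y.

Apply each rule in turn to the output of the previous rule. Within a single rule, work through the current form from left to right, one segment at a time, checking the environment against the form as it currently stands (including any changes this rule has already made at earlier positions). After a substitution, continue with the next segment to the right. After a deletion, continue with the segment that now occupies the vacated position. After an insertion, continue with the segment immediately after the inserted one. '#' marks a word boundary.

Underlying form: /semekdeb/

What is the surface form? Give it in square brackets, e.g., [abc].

[smkdip]

(1) Voicing Between Vowels: no change — [semekdeb]
(2) Nasal Place Assimilation: no change — [semekdeb]
(3) Syncope: [semekdeb] → [smkdb]
(4) Final Devoicing: [smkdb] → [smkdp]
(5) Vowel Epenthesis: [smkdp] → [smkdip]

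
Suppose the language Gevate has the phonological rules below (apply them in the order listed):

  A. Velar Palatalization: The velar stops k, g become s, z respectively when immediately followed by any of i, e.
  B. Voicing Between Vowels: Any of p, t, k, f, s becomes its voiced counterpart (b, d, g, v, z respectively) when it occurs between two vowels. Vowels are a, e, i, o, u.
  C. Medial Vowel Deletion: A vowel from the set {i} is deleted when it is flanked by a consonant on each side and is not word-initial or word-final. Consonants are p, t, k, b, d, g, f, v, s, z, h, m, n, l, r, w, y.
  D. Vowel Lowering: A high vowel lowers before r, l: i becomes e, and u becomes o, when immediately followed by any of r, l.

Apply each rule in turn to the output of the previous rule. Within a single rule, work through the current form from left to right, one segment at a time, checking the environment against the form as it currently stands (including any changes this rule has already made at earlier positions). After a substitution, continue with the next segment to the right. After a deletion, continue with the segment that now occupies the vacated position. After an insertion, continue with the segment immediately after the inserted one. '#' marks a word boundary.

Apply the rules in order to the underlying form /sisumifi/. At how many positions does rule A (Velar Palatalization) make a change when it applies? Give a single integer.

0

A Velar Palatalization: no change — [sisumifi]
B Voicing Between Vowels: [sisumifi] → [sizumivi]
C Medial Vowel Deletion: [sizumivi] → [szumvi]
D Vowel Lowering: no change — [szumvi]
Rule A changed 0 position(s).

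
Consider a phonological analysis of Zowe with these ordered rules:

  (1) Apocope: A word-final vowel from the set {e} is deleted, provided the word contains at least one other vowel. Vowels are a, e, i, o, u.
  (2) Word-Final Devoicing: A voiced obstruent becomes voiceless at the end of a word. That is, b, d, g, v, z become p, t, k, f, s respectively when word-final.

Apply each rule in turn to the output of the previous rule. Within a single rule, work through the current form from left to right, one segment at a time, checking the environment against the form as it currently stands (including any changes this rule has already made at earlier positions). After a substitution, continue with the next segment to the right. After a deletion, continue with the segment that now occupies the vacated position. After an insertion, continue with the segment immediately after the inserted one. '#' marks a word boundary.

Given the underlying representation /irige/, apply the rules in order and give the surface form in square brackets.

(1) Apocope: [irige] → [irig]
(2) Word-Final Devoicing: [irig] → [irik]

[irik]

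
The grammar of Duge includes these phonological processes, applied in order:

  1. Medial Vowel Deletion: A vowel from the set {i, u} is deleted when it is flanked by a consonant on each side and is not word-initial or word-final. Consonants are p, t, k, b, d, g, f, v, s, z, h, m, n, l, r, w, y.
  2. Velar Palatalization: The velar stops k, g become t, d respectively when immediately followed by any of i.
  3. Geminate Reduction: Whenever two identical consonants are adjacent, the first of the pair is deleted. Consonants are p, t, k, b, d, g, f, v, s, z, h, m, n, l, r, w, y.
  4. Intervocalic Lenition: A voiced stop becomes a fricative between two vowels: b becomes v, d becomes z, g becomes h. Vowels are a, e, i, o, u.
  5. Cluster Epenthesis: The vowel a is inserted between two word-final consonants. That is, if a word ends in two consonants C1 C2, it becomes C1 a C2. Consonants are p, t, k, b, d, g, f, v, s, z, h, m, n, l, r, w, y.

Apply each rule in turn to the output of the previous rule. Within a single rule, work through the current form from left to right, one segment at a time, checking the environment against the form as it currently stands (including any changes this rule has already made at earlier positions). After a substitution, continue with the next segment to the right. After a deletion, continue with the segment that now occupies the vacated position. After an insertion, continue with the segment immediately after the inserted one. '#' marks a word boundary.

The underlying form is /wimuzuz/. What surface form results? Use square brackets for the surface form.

1 Medial Vowel Deletion: [wimuzuz] → [wmzz]
2 Velar Palatalization: no change — [wmzz]
3 Geminate Reduction: [wmzz] → [wmz]
4 Intervocalic Lenition: no change — [wmz]
5 Cluster Epenthesis: [wmz] → [wmaz]

[wmaz]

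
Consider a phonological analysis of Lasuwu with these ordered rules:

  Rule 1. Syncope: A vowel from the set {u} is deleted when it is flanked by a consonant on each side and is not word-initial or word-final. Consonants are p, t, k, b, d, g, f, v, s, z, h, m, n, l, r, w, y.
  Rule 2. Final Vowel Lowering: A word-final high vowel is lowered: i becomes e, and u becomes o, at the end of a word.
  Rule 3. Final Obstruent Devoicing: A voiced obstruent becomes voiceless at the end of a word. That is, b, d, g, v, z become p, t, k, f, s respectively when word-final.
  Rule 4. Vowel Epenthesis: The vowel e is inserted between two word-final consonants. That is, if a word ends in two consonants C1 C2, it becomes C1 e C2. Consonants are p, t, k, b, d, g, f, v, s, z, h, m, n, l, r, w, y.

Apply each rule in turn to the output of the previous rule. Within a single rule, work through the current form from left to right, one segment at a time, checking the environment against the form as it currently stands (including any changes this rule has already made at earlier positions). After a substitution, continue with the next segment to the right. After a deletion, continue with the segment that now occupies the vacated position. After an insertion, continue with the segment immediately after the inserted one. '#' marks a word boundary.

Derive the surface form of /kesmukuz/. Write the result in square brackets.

[kesmkes]

Rule 1 Syncope: [kesmukuz] → [kesmkz]
Rule 2 Final Vowel Lowering: no change — [kesmkz]
Rule 3 Final Obstruent Devoicing: [kesmkz] → [kesmks]
Rule 4 Vowel Epenthesis: [kesmks] → [kesmkes]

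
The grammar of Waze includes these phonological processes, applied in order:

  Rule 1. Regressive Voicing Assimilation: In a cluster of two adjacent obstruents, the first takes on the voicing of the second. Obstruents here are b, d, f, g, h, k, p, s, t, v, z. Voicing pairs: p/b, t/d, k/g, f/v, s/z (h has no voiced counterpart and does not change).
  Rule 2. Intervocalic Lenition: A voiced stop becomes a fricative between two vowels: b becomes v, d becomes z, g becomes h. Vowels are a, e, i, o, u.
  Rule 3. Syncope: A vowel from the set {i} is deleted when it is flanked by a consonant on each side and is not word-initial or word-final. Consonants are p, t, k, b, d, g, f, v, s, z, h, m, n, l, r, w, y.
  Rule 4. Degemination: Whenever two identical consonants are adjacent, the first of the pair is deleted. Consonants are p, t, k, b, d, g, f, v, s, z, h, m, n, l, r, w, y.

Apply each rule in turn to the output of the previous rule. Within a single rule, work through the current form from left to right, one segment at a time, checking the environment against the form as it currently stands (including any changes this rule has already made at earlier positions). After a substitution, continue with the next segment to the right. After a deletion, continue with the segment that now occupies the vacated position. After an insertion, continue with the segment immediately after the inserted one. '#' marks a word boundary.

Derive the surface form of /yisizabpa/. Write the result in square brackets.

Rule 1 Regressive Voicing Assimilation: [yisizabpa] → [yisizappa]
Rule 2 Intervocalic Lenition: no change — [yisizappa]
Rule 3 Syncope: [yisizappa] → [yszappa]
Rule 4 Degemination: [yszappa] → [yszapa]

[yszapa]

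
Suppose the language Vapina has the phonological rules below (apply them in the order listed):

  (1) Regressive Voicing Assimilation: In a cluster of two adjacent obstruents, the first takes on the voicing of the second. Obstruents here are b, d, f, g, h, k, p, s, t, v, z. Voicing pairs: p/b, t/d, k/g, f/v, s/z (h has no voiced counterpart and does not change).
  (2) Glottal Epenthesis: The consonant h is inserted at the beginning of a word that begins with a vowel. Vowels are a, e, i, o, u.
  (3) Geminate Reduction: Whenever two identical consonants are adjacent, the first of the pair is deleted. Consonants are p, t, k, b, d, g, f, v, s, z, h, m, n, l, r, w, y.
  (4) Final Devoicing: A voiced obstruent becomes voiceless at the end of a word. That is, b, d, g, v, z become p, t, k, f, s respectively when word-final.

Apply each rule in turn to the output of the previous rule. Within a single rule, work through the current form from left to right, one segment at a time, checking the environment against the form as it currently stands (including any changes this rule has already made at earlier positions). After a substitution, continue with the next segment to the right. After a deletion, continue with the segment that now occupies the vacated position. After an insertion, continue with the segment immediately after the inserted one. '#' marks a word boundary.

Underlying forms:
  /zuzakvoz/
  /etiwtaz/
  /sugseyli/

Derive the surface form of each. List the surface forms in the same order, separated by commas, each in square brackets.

/zuzakvoz/:
  (1) Regressive Voicing Assimilation: [zuzakvoz] → [zuzagvoz]
  (2) Glottal Epenthesis: no change — [zuzagvoz]
  (3) Geminate Reduction: no change — [zuzagvoz]
  (4) Final Devoicing: [zuzagvoz] → [zuzagvos]
/etiwtaz/:
  (1) Regressive Voicing Assimilation: no change — [etiwtaz]
  (2) Glottal Epenthesis: [etiwtaz] → [hetiwtaz]
  (3) Geminate Reduction: no change — [hetiwtaz]
  (4) Final Devoicing: [hetiwtaz] → [hetiwtas]
/sugseyli/:
  (1) Regressive Voicing Assimilation: [sugseyli] → [sukseyli]
  (2) Glottal Epenthesis: no change — [sukseyli]
  (3) Geminate Reduction: no change — [sukseyli]
  (4) Final Devoicing: no change — [sukseyli]

[zuzagvos], [hetiwtas], [sukseyli]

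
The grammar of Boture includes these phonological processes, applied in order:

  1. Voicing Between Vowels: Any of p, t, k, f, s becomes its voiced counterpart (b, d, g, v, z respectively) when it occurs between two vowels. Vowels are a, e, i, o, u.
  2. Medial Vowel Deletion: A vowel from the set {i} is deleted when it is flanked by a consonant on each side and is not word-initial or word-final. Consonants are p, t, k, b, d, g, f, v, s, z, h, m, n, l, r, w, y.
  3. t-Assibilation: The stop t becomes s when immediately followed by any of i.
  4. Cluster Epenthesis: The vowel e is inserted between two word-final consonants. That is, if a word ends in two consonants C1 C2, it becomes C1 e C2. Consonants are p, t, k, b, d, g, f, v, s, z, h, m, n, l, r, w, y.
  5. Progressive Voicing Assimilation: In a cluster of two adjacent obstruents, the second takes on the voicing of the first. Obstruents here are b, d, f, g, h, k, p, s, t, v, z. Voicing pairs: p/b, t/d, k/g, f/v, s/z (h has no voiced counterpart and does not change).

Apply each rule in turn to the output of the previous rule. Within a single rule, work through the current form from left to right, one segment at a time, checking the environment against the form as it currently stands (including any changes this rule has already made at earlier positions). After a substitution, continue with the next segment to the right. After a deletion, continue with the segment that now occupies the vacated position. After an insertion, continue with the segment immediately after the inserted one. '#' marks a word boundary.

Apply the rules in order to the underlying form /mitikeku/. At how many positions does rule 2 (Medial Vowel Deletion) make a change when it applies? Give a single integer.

1 Voicing Between Vowels: [mitikeku] → [midigegu]
2 Medial Vowel Deletion: [midigegu] → [mdgegu]
3 t-Assibilation: no change — [mdgegu]
4 Cluster Epenthesis: no change — [mdgegu]
5 Progressive Voicing Assimilation: no change — [mdgegu]
Rule 2 changed 2 position(s).

2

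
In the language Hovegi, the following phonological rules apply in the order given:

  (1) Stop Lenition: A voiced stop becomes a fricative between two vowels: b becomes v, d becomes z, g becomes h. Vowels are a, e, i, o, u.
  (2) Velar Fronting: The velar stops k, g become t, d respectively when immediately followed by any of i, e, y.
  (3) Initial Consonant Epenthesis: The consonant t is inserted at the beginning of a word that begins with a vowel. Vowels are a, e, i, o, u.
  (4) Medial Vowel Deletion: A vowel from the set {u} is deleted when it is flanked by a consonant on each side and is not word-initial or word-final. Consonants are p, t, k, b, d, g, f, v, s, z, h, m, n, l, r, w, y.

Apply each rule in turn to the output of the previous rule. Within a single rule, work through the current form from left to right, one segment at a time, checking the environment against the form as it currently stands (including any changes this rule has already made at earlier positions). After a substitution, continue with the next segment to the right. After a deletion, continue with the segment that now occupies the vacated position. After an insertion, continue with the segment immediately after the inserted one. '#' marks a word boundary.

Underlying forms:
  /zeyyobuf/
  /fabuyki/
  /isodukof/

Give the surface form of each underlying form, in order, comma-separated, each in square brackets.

[zeyyovf], [favyti], [tisozkof]

/zeyyobuf/:
  (1) Stop Lenition: [zeyyobuf] → [zeyyovuf]
  (2) Velar Fronting: no change — [zeyyovuf]
  (3) Initial Consonant Epenthesis: no change — [zeyyovuf]
  (4) Medial Vowel Deletion: [zeyyovuf] → [zeyyovf]
/fabuyki/:
  (1) Stop Lenition: [fabuyki] → [favuyki]
  (2) Velar Fronting: [favuyki] → [favuyti]
  (3) Initial Consonant Epenthesis: no change — [favuyti]
  (4) Medial Vowel Deletion: [favuyti] → [favyti]
/isodukof/:
  (1) Stop Lenition: [isodukof] → [isozukof]
  (2) Velar Fronting: no change — [isozukof]
  (3) Initial Consonant Epenthesis: [isozukof] → [tisozukof]
  (4) Medial Vowel Deletion: [tisozukof] → [tisozkof]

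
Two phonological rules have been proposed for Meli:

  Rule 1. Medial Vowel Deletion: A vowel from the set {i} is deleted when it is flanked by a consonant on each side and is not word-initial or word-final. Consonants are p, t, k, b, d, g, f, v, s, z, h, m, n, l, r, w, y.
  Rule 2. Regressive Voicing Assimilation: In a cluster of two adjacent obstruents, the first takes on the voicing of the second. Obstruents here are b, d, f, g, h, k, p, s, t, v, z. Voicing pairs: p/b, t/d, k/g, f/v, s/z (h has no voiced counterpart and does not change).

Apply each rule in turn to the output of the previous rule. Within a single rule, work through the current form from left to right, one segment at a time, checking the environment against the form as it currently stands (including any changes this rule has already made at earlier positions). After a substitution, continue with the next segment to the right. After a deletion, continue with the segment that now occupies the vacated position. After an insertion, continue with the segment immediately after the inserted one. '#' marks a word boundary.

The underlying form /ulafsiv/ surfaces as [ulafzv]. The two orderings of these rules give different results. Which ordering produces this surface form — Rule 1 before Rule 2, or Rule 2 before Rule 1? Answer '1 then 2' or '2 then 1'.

1 then 2

Order 1 then 2:
  1 Medial Vowel Deletion: [ulafsiv] → [ulafsv]
  2 Regressive Voicing Assimilation: [ulafsv] → [ulafzv]
  result: [ulafzv]
Order 2 then 1:
  2 Regressive Voicing Assimilation: no change — [ulafsiv]
  1 Medial Vowel Deletion: [ulafsiv] → [ulafsv]
  result: [ulafsv]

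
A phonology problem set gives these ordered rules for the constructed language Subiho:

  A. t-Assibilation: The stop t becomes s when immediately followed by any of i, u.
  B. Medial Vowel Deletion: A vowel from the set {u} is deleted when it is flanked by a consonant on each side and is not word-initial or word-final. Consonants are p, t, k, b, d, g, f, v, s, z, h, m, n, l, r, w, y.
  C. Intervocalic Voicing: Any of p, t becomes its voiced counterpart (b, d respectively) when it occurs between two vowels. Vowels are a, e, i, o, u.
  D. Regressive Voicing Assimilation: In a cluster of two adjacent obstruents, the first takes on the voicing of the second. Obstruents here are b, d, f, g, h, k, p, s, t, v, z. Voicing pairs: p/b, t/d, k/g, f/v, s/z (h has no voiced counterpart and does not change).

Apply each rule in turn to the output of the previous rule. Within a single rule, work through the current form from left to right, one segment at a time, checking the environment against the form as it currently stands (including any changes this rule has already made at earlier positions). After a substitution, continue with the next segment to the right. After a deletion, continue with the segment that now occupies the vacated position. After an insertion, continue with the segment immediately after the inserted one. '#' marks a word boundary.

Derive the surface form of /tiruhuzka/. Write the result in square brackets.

[sirhska]

A t-Assibilation: [tiruhuzka] → [siruhuzka]
B Medial Vowel Deletion: [siruhuzka] → [sirhzka]
C Intervocalic Voicing: no change — [sirhzka]
D Regressive Voicing Assimilation: [sirhzka] → [sirhska]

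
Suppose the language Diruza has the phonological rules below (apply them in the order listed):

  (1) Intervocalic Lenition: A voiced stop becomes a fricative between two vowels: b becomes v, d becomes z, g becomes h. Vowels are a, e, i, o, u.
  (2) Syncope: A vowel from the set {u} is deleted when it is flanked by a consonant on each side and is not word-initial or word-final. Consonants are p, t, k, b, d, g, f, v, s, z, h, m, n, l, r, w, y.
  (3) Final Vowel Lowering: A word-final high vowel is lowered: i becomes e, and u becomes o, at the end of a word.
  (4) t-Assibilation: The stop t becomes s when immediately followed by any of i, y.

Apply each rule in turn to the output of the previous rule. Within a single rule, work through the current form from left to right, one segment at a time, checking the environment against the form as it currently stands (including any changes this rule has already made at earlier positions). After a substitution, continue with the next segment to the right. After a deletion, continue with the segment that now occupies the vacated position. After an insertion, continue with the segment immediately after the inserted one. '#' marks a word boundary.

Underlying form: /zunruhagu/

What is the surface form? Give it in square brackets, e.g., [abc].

(1) Intervocalic Lenition: [zunruhagu] → [zunruhahu]
(2) Syncope: [zunruhahu] → [znrhahu]
(3) Final Vowel Lowering: [znrhahu] → [znrhaho]
(4) t-Assibilation: no change — [znrhaho]

[znrhaho]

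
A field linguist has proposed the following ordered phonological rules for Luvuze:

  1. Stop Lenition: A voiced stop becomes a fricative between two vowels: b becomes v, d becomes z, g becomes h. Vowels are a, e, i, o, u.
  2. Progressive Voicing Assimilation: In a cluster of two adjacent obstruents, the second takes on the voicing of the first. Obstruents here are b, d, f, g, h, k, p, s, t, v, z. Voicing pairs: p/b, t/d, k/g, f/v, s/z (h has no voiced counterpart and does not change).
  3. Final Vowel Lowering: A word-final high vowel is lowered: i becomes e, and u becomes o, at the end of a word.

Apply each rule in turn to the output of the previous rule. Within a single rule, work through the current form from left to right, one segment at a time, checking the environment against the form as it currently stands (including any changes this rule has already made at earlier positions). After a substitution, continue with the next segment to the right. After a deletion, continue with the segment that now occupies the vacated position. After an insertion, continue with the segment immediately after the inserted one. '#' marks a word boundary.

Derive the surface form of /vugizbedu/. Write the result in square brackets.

[vuhizbezo]

1 Stop Lenition: [vugizbedu] → [vuhizbezu]
2 Progressive Voicing Assimilation: no change — [vuhizbezu]
3 Final Vowel Lowering: [vuhizbezu] → [vuhizbezo]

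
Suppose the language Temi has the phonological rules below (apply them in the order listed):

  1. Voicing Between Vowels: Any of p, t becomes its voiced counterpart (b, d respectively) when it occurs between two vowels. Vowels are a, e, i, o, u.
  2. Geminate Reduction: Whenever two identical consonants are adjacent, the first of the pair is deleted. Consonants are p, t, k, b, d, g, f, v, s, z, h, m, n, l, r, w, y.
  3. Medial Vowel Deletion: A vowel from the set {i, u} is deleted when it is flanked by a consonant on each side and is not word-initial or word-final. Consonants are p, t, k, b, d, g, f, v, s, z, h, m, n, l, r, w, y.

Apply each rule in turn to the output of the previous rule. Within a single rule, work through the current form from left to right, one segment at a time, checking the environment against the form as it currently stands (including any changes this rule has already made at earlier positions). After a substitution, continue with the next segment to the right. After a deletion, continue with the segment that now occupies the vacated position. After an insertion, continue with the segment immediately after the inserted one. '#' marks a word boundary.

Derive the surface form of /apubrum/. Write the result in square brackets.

[abbrm]

1 Voicing Between Vowels: [apubrum] → [abubrum]
2 Geminate Reduction: no change — [abubrum]
3 Medial Vowel Deletion: [abubrum] → [abbrm]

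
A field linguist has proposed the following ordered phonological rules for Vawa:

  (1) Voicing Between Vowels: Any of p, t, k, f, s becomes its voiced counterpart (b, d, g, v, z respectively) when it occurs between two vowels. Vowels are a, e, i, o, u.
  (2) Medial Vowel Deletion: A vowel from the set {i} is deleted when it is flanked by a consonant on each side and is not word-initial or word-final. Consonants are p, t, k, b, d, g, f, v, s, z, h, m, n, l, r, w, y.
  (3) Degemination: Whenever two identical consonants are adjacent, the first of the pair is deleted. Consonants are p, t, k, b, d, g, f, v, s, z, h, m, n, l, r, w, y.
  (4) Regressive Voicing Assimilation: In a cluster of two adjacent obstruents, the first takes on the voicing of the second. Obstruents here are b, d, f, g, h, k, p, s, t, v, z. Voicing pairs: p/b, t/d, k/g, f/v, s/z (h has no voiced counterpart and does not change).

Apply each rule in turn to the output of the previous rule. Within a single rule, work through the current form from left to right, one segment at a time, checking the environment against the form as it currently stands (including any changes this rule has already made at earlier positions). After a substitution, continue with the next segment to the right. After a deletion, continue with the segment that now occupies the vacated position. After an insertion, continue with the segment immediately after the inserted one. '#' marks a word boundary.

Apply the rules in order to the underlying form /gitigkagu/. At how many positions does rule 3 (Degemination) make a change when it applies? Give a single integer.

0

(1) Voicing Between Vowels: [gitigkagu] → [gidigkagu]
(2) Medial Vowel Deletion: [gidigkagu] → [gdgkagu]
(3) Degemination: no change — [gdgkagu]
(4) Regressive Voicing Assimilation: [gdgkagu] → [gdkkagu]
Rule 3 changed 0 position(s).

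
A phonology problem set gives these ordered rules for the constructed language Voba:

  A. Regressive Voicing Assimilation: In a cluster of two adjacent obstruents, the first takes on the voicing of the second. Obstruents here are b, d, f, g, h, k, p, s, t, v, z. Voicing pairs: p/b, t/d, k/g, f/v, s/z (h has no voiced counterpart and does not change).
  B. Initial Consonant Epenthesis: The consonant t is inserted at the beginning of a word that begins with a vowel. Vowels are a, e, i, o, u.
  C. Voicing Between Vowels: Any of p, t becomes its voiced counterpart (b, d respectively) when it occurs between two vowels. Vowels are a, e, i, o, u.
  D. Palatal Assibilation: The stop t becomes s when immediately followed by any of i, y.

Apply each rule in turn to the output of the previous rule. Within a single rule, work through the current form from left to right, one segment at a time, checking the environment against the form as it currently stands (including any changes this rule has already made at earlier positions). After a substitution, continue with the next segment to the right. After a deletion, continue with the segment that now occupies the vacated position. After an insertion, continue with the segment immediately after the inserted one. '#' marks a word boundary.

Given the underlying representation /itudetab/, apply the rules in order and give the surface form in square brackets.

A Regressive Voicing Assimilation: no change — [itudetab]
B Initial Consonant Epenthesis: [itudetab] → [titudetab]
C Voicing Between Vowels: [titudetab] → [tidudedab]
D Palatal Assibilation: [tidudedab] → [sidudedab]

[sidudedab]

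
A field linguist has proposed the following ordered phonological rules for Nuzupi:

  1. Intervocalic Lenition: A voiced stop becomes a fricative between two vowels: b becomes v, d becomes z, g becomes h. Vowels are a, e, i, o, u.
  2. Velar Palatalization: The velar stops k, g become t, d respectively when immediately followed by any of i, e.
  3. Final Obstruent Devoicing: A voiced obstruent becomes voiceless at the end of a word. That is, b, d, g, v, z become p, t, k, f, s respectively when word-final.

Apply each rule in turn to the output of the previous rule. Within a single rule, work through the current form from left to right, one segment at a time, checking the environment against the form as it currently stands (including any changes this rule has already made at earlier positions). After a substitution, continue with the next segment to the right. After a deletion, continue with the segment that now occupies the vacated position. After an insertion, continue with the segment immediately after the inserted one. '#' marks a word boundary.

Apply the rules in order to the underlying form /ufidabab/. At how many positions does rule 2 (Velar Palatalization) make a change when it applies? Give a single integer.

1 Intervocalic Lenition: [ufidabab] → [ufizavab]
2 Velar Palatalization: no change — [ufizavab]
3 Final Obstruent Devoicing: [ufizavab] → [ufizavap]
Rule 2 changed 0 position(s).

0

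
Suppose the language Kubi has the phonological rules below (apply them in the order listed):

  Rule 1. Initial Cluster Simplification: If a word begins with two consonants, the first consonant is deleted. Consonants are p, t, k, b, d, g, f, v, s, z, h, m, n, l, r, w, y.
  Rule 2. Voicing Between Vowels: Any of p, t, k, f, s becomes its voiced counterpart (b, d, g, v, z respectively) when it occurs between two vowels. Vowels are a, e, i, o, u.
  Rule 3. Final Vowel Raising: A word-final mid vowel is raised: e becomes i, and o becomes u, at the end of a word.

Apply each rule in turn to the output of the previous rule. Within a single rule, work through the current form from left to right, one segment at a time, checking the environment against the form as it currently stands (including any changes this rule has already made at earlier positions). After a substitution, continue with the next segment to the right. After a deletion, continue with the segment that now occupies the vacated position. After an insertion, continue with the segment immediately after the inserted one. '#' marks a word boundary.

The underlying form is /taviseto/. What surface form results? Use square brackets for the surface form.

Rule 1 Initial Cluster Simplification: no change — [taviseto]
Rule 2 Voicing Between Vowels: [taviseto] → [tavizedo]
Rule 3 Final Vowel Raising: [tavizedo] → [tavizedu]

[tavizedu]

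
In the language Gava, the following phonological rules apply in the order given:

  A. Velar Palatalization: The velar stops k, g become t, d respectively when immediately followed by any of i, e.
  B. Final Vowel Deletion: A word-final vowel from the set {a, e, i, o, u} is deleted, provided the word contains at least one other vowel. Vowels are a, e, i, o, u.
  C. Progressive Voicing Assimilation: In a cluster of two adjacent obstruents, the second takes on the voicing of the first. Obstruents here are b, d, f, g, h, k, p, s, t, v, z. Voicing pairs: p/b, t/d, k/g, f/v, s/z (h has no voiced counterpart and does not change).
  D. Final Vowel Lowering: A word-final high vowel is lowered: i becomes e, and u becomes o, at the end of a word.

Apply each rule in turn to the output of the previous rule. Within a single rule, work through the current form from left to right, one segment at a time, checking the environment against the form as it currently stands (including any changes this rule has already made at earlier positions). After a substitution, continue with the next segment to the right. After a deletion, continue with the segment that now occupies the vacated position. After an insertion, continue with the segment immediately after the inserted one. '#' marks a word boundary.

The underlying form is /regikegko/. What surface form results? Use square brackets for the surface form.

[reditegg]

A Velar Palatalization: [regikegko] → [reditegko]
B Final Vowel Deletion: [reditegko] → [reditegk]
C Progressive Voicing Assimilation: [reditegk] → [reditegg]
D Final Vowel Lowering: no change — [reditegg]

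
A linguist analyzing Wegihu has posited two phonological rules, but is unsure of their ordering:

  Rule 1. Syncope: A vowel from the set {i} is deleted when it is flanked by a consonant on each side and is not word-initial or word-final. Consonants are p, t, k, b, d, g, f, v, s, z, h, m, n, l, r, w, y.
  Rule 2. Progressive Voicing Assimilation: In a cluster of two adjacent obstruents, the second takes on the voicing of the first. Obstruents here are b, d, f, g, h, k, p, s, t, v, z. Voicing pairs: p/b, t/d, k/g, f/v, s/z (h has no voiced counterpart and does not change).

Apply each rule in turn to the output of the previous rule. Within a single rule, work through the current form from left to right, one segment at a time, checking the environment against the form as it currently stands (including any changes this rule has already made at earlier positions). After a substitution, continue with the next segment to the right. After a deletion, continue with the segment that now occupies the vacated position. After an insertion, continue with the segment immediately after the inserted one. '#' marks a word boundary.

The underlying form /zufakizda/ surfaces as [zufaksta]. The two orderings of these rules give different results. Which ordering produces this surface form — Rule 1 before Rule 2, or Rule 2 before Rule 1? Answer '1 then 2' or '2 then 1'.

Order 1 then 2:
  1 Syncope: [zufakizda] → [zufakzda]
  2 Progressive Voicing Assimilation: [zufakzda] → [zufaksta]
  result: [zufaksta]
Order 2 then 1:
  2 Progressive Voicing Assimilation: no change — [zufakizda]
  1 Syncope: [zufakizda] → [zufakzda]
  result: [zufakzda]

1 then 2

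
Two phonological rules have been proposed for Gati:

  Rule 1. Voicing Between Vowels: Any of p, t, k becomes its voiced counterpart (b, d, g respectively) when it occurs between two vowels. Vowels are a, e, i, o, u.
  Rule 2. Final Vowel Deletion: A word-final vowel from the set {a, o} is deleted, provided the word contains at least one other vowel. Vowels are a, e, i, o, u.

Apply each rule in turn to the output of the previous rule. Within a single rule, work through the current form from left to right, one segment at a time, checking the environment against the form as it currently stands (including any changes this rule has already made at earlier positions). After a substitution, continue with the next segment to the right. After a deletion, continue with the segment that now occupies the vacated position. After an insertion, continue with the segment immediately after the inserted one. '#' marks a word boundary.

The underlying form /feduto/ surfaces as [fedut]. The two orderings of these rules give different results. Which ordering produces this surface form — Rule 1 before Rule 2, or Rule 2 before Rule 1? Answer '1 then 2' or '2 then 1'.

2 then 1

Order 1 then 2:
  1 Voicing Between Vowels: [feduto] → [fedudo]
  2 Final Vowel Deletion: [fedudo] → [fedud]
  result: [fedud]
Order 2 then 1:
  2 Final Vowel Deletion: [feduto] → [fedut]
  1 Voicing Between Vowels: no change — [fedut]
  result: [fedut]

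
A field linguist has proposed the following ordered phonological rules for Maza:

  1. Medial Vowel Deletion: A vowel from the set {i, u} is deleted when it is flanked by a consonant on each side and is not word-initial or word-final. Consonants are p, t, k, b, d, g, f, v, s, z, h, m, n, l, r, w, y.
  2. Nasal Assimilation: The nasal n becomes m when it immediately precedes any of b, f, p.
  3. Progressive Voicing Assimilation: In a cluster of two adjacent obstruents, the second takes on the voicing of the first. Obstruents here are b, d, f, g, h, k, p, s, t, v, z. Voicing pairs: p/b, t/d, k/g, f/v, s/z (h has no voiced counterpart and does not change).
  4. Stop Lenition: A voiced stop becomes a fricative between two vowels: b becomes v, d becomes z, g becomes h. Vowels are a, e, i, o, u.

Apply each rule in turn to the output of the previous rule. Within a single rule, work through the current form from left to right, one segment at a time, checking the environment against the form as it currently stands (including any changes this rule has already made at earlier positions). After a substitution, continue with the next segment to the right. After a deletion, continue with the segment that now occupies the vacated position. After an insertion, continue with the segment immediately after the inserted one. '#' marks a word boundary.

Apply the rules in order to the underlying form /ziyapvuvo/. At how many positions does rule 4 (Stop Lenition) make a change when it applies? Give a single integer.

0

1 Medial Vowel Deletion: [ziyapvuvo] → [zyapvvo]
2 Nasal Assimilation: no change — [zyapvvo]
3 Progressive Voicing Assimilation: [zyapvvo] → [zyapffo]
4 Stop Lenition: no change — [zyapffo]
Rule 4 changed 0 position(s).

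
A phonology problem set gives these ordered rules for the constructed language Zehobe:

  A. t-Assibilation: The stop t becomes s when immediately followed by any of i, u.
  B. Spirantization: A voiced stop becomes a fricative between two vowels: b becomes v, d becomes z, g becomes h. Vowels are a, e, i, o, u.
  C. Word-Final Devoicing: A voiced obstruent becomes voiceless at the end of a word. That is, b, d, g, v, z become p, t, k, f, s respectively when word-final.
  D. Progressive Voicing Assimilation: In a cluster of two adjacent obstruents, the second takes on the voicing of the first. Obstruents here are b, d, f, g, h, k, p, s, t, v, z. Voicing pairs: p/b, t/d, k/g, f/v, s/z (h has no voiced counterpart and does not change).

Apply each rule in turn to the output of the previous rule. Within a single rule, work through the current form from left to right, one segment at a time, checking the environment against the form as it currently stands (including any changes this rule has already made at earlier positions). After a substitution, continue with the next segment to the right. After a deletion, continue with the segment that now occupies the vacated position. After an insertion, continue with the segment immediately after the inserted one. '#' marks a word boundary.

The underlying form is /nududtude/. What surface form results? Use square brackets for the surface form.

A t-Assibilation: [nududtude] → [nududsude]
B Spirantization: [nududsude] → [nuzudsuze]
C Word-Final Devoicing: no change — [nuzudsuze]
D Progressive Voicing Assimilation: [nuzudsuze] → [nuzudzuze]

[nuzudzuze]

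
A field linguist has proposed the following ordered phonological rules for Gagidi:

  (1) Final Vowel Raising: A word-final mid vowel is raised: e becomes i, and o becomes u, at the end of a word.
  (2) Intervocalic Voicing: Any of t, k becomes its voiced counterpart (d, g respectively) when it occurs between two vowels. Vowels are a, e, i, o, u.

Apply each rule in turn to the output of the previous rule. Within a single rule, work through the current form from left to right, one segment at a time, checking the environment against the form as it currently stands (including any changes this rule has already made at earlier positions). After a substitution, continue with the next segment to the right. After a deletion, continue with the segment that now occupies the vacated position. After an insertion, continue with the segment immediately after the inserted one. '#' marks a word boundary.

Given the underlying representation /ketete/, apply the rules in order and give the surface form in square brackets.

(1) Final Vowel Raising: [ketete] → [keteti]
(2) Intervocalic Voicing: [keteti] → [kededi]

[kededi]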